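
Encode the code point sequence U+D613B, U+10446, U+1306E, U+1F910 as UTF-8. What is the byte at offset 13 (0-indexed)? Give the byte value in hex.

U+D613B → 4-byte form F3 96 84 BB at offsets 0–3.
U+10446 → 4-byte form F0 90 91 86 at offsets 4–7.
U+1306E → 4-byte form F0 93 81 AE at offsets 8–11.
U+1F910 → 4-byte form F0 9F A4 90 at offsets 12–15.
Offset 13 falls in char 4's range; it's byte 2 of F0 9F A4 90 = 0x9F.

0x9F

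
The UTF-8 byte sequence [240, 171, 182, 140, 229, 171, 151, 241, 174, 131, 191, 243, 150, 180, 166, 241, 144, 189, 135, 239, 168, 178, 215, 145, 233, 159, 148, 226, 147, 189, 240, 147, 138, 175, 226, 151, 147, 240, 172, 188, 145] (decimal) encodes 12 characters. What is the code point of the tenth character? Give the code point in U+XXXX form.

Offset 0: leading byte 0xF0 = 11110000 → 4-byte char #1 = F0 AB B6 8C.
Offset 4: leading byte 0xE5 = 11100101 → 3-byte char #2 = E5 AB 97.
Offset 7: leading byte 0xF1 = 11110001 → 4-byte char #3 = F1 AE 83 BF.
Offset 11: leading byte 0xF3 = 11110011 → 4-byte char #4 = F3 96 B4 A6.
Offset 15: leading byte 0xF1 = 11110001 → 4-byte char #5 = F1 90 BD 87.
Offset 19: leading byte 0xEF = 11101111 → 3-byte char #6 = EF A8 B2.
Offset 22: leading byte 0xD7 = 11010111 → 2-byte char #7 = D7 91.
Offset 24: leading byte 0xE9 = 11101001 → 3-byte char #8 = E9 9F 94.
Offset 27: leading byte 0xE2 = 11100010 → 3-byte char #9 = E2 93 BD.
Offset 30: leading byte 0xF0 = 11110000 → 4-byte char #10 = F0 93 8A AF.
Leading byte 0xF0 = 11110000 matches 11110xxx → 4-byte sequence.
Byte 1: 0xF0 = 11110000, payload 000 (3 bits).
Byte 2: 0x93 = 10010011 (10xxxxxx ✓), payload 010011.
Byte 3: 0x8A = 10001010 (10xxxxxx ✓), payload 001010.
Byte 4: 0xAF = 10101111 (10xxxxxx ✓), payload 101111.
Concatenate: 000010011001010101111 = 0x132AF (21 bits → U+132AF).

U+132AF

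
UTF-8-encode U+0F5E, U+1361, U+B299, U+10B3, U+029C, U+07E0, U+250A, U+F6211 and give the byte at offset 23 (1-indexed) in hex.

0x91

1-indexed offset 23 is 0-indexed offset 22.
U+0F5E → 3-byte form E0 BD 9E at offsets 0–2.
U+1361 → 3-byte form E1 8D A1 at offsets 3–5.
U+B299 → 3-byte form EB 8A 99 at offsets 6–8.
U+10B3 → 3-byte form E1 82 B3 at offsets 9–11.
U+029C → 2-byte form CA 9C at offsets 12–13.
U+07E0 → 2-byte form DF A0 at offsets 14–15.
U+250A → 3-byte form E2 94 8A at offsets 16–18.
U+F6211 → 4-byte form F3 B6 88 91 at offsets 19–22.
Offset 22 falls in char 8's range; it's byte 4 of F3 B6 88 91 = 0x91.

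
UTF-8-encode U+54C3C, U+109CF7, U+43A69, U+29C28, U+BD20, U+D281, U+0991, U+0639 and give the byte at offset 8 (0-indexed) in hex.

U+54C3C → 4-byte form F1 94 B0 BC at offsets 0–3.
U+109CF7 → 4-byte form F4 89 B3 B7 at offsets 4–7.
U+43A69 → 4-byte form F1 83 A9 A9 at offsets 8–11.
Offset 8 falls in char 3's range; it's byte 1 of F1 83 A9 A9 = 0xF1.

0xF1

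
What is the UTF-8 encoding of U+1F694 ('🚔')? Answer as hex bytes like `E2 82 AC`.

U+1F694 = 0x1F694 = 128660 decimal. In range U+10000–U+10FFFF → 4-byte form: 11110xxx 10xxxxxx 10xxxxxx 10xxxxxx.
Binary (21 bits): 000011111011010010100.
Split 3+6+6+6: 000 | 011111 | 011010 | 010100.
Byte 1: 11110000 = 0xF0.
Byte 2: 10011111 = 0x9F.
Byte 3: 10011010 = 0x9A.
Byte 4: 10010100 = 0x94.

F0 9F 9A 94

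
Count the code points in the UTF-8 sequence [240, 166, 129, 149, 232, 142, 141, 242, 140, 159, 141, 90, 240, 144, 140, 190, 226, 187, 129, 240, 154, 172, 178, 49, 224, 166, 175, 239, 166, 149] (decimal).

10

Byte at offset 0: 0xF0 = 11110000 → 4-byte char (#1). Advance 4.
Byte at offset 4: 0xE8 = 11101000 → 3-byte char (#2). Advance 3.
Byte at offset 7: 0xF2 = 11110010 → 4-byte char (#3). Advance 4.
Byte at offset 11: 0x5A = 01011010 → 1-byte char (#4). Advance 1.
Byte at offset 12: 0xF0 = 11110000 → 4-byte char (#5). Advance 4.
Byte at offset 16: 0xE2 = 11100010 → 3-byte char (#6). Advance 3.
Byte at offset 19: 0xF0 = 11110000 → 4-byte char (#7). Advance 4.
Byte at offset 23: 0x31 = 00110001 → 1-byte char (#8). Advance 1.
Byte at offset 24: 0xE0 = 11100000 → 3-byte char (#9). Advance 3.
Byte at offset 27: 0xEF = 11101111 → 3-byte char (#10). Advance 3.
Reached end at offset 30 after 10 code points.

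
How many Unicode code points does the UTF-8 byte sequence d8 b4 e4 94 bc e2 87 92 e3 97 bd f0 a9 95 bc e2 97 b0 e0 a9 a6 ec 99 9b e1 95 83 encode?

9

Byte at offset 0: 0xD8 = 11011000 → 2-byte char (#1). Advance 2.
Byte at offset 2: 0xE4 = 11100100 → 3-byte char (#2). Advance 3.
Byte at offset 5: 0xE2 = 11100010 → 3-byte char (#3). Advance 3.
Byte at offset 8: 0xE3 = 11100011 → 3-byte char (#4). Advance 3.
Byte at offset 11: 0xF0 = 11110000 → 4-byte char (#5). Advance 4.
Byte at offset 15: 0xE2 = 11100010 → 3-byte char (#6). Advance 3.
Byte at offset 18: 0xE0 = 11100000 → 3-byte char (#7). Advance 3.
Byte at offset 21: 0xEC = 11101100 → 3-byte char (#8). Advance 3.
Byte at offset 24: 0xE1 = 11100001 → 3-byte char (#9). Advance 3.
Reached end at offset 27 after 9 code points.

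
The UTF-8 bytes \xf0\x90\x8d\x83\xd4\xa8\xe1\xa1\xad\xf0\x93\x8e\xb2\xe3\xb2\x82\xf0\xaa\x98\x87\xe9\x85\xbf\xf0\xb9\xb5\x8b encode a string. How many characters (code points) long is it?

8

Byte at offset 0: 0xF0 = 11110000 → 4-byte char (#1). Advance 4.
Byte at offset 4: 0xD4 = 11010100 → 2-byte char (#2). Advance 2.
Byte at offset 6: 0xE1 = 11100001 → 3-byte char (#3). Advance 3.
Byte at offset 9: 0xF0 = 11110000 → 4-byte char (#4). Advance 4.
Byte at offset 13: 0xE3 = 11100011 → 3-byte char (#5). Advance 3.
Byte at offset 16: 0xF0 = 11110000 → 4-byte char (#6). Advance 4.
Byte at offset 20: 0xE9 = 11101001 → 3-byte char (#7). Advance 3.
Byte at offset 23: 0xF0 = 11110000 → 4-byte char (#8). Advance 4.
Reached end at offset 27 after 8 code points.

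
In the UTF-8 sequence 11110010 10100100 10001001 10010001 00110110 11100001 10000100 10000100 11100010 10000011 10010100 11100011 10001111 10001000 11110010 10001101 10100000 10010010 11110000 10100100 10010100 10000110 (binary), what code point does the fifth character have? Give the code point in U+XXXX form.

U+33C8

Offset 0: leading byte 0xF2 = 11110010 → 4-byte char #1 = F2 A4 89 91.
Offset 4: leading byte 0x36 = 00110110 → 1-byte char #2 = 36.
Offset 5: leading byte 0xE1 = 11100001 → 3-byte char #3 = E1 84 84.
Offset 8: leading byte 0xE2 = 11100010 → 3-byte char #4 = E2 83 94.
Offset 11: leading byte 0xE3 = 11100011 → 3-byte char #5 = E3 8F 88.
Leading byte 0xE3 = 11100011 matches 1110xxxx → 3-byte sequence.
Byte 1: 0xE3 = 11100011, payload 0011 (4 bits).
Byte 2: 0x8F = 10001111 (10xxxxxx ✓), payload 001111.
Byte 3: 0x88 = 10001000 (10xxxxxx ✓), payload 001000.
Concatenate: 0011001111001000 = 0x33C8 (16 bits → U+33C8).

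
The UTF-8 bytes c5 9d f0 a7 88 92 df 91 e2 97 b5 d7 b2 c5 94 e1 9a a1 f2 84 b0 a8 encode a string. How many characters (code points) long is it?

8

Byte at offset 0: 0xC5 = 11000101 → 2-byte char (#1). Advance 2.
Byte at offset 2: 0xF0 = 11110000 → 4-byte char (#2). Advance 4.
Byte at offset 6: 0xDF = 11011111 → 2-byte char (#3). Advance 2.
Byte at offset 8: 0xE2 = 11100010 → 3-byte char (#4). Advance 3.
Byte at offset 11: 0xD7 = 11010111 → 2-byte char (#5). Advance 2.
Byte at offset 13: 0xC5 = 11000101 → 2-byte char (#6). Advance 2.
Byte at offset 15: 0xE1 = 11100001 → 3-byte char (#7). Advance 3.
Byte at offset 18: 0xF2 = 11110010 → 4-byte char (#8). Advance 4.
Reached end at offset 22 after 8 code points.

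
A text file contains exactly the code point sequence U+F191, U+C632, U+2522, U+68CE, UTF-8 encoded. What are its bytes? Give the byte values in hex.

U+F191: 3-byte form → EF 86 91.
U+C632: 3-byte form → EC 98 B2.
U+2522: 3-byte form → E2 94 A2.
U+68CE: 3-byte form → E6 A3 8E.
Concatenated (12 bytes): EF 86 91 EC 98 B2 E2 94 A2 E6 A3 8E.

EF 86 91 EC 98 B2 E2 94 A2 E6 A3 8E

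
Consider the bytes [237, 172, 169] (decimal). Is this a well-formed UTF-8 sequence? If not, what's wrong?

Structurally a 3-byte sequence; payload = 0xDB29.
But 0xDB29 is in U+D800–U+DFFF, the surrogate range. Surrogates are not Unicode scalar values and are forbidden in UTF-8.

invalid (encodes a surrogate (U+D800–U+DFFF))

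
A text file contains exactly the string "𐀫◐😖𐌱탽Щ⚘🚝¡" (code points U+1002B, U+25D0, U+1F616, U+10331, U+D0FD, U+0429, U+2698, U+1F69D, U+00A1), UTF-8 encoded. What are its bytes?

U+1002B: 4-byte form → F0 90 80 AB.
U+25D0: 3-byte form → E2 97 90.
U+1F616: 4-byte form → F0 9F 98 96.
U+10331: 4-byte form → F0 90 8C B1.
U+D0FD: 3-byte form → ED 83 BD.
U+0429: 2-byte form → D0 A9.
U+2698: 3-byte form → E2 9A 98.
U+1F69D: 4-byte form → F0 9F 9A 9D.
U+00A1: 2-byte form → C2 A1.
Concatenated (29 bytes): F0 90 80 AB E2 97 90 F0 9F 98 96 F0 90 8C B1 ED 83 BD D0 A9 E2 9A 98 F0 9F 9A 9D C2 A1.

F0 90 80 AB E2 97 90 F0 9F 98 96 F0 90 8C B1 ED 83 BD D0 A9 E2 9A 98 F0 9F 9A 9D C2 A1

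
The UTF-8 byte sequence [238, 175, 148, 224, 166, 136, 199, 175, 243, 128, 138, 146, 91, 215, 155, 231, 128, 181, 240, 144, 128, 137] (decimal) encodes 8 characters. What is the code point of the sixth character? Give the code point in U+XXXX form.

U+05DB

Offset 0: leading byte 0xEE = 11101110 → 3-byte char #1 = EE AF 94.
Offset 3: leading byte 0xE0 = 11100000 → 3-byte char #2 = E0 A6 88.
Offset 6: leading byte 0xC7 = 11000111 → 2-byte char #3 = C7 AF.
Offset 8: leading byte 0xF3 = 11110011 → 4-byte char #4 = F3 80 8A 92.
Offset 12: leading byte 0x5B = 01011011 → 1-byte char #5 = 5B.
Offset 13: leading byte 0xD7 = 11010111 → 2-byte char #6 = D7 9B.
Leading byte 0xD7 = 11010111 matches 110xxxxx → 2-byte sequence.
Byte 1: 0xD7 = 11010111, payload 10111 (5 bits).
Byte 2: 0x9B = 10011011 (10xxxxxx ✓), payload 011011.
Concatenate: 10111011011 = 0x5DB (11 bits → U+05DB).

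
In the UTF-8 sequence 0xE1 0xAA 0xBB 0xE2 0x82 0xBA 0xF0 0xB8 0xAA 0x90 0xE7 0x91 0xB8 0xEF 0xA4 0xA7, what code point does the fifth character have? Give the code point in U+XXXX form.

Offset 0: leading byte 0xE1 = 11100001 → 3-byte char #1 = E1 AA BB.
Offset 3: leading byte 0xE2 = 11100010 → 3-byte char #2 = E2 82 BA.
Offset 6: leading byte 0xF0 = 11110000 → 4-byte char #3 = F0 B8 AA 90.
Offset 10: leading byte 0xE7 = 11100111 → 3-byte char #4 = E7 91 B8.
Offset 13: leading byte 0xEF = 11101111 → 3-byte char #5 = EF A4 A7.
Leading byte 0xEF = 11101111 matches 1110xxxx → 3-byte sequence.
Byte 1: 0xEF = 11101111, payload 1111 (4 bits).
Byte 2: 0xA4 = 10100100 (10xxxxxx ✓), payload 100100.
Byte 3: 0xA7 = 10100111 (10xxxxxx ✓), payload 100111.
Concatenate: 1111100100100111 = 0xF927 (16 bits → U+F927).

U+F927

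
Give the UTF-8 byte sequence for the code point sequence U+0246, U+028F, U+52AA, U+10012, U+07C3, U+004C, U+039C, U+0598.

C9 86 CA 8F E5 8A AA F0 90 80 92 DF 83 4C CE 9C D6 98

U+0246: 2-byte form → C9 86.
U+028F: 2-byte form → CA 8F.
U+52AA: 3-byte form → E5 8A AA.
U+10012: 4-byte form → F0 90 80 92.
U+07C3: 2-byte form → DF 83.
U+004C: 1-byte form → 4C.
U+039C: 2-byte form → CE 9C.
U+0598: 2-byte form → D6 98.
Concatenated (18 bytes): C9 86 CA 8F E5 8A AA F0 90 80 92 DF 83 4C CE 9C D6 98.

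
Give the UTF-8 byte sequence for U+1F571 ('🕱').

U+1F571 = 0x1F571 = 128369 decimal. In range U+10000–U+10FFFF → 4-byte form: 11110xxx 10xxxxxx 10xxxxxx 10xxxxxx.
Binary (21 bits): 000011111010101110001.
Split 3+6+6+6: 000 | 011111 | 010101 | 110001.
Byte 1: 11110000 = 0xF0.
Byte 2: 10011111 = 0x9F.
Byte 3: 10010101 = 0x95.
Byte 4: 10110001 = 0xB1.

F0 9F 95 B1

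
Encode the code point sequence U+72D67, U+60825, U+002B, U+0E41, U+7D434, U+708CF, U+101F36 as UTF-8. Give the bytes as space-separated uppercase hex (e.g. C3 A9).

U+72D67: 4-byte form → F1 B2 B5 A7.
U+60825: 4-byte form → F1 A0 A0 A5.
U+002B: 1-byte form → 2B.
U+0E41: 3-byte form → E0 B9 81.
U+7D434: 4-byte form → F1 BD 90 B4.
U+708CF: 4-byte form → F1 B0 A3 8F.
U+101F36: 4-byte form → F4 81 BC B6.
Concatenated (24 bytes): F1 B2 B5 A7 F1 A0 A0 A5 2B E0 B9 81 F1 BD 90 B4 F1 B0 A3 8F F4 81 BC B6.

F1 B2 B5 A7 F1 A0 A0 A5 2B E0 B9 81 F1 BD 90 B4 F1 B0 A3 8F F4 81 BC B6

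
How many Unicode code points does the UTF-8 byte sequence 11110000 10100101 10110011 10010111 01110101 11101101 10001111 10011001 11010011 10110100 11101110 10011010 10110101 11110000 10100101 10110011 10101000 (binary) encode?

Byte at offset 0: 0xF0 = 11110000 → 4-byte char (#1). Advance 4.
Byte at offset 4: 0x75 = 01110101 → 1-byte char (#2). Advance 1.
Byte at offset 5: 0xED = 11101101 → 3-byte char (#3). Advance 3.
Byte at offset 8: 0xD3 = 11010011 → 2-byte char (#4). Advance 2.
Byte at offset 10: 0xEE = 11101110 → 3-byte char (#5). Advance 3.
Byte at offset 13: 0xF0 = 11110000 → 4-byte char (#6). Advance 4.
Reached end at offset 17 after 6 code points.

6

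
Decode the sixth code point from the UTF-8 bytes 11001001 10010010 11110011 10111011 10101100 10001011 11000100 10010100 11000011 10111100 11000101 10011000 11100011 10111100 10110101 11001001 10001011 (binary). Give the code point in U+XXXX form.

Offset 0: leading byte 0xC9 = 11001001 → 2-byte char #1 = C9 92.
Offset 2: leading byte 0xF3 = 11110011 → 4-byte char #2 = F3 BB AC 8B.
Offset 6: leading byte 0xC4 = 11000100 → 2-byte char #3 = C4 94.
Offset 8: leading byte 0xC3 = 11000011 → 2-byte char #4 = C3 BC.
Offset 10: leading byte 0xC5 = 11000101 → 2-byte char #5 = C5 98.
Offset 12: leading byte 0xE3 = 11100011 → 3-byte char #6 = E3 BC B5.
Leading byte 0xE3 = 11100011 matches 1110xxxx → 3-byte sequence.
Byte 1: 0xE3 = 11100011, payload 0011 (4 bits).
Byte 2: 0xBC = 10111100 (10xxxxxx ✓), payload 111100.
Byte 3: 0xB5 = 10110101 (10xxxxxx ✓), payload 110101.
Concatenate: 0011111100110101 = 0x3F35 (16 bits → U+3F35).

U+3F35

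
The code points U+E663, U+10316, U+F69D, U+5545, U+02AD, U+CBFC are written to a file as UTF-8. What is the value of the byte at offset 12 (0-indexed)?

0x85

U+E663 → 3-byte form EE 99 A3 at offsets 0–2.
U+10316 → 4-byte form F0 90 8C 96 at offsets 3–6.
U+F69D → 3-byte form EF 9A 9D at offsets 7–9.
U+5545 → 3-byte form E5 95 85 at offsets 10–12.
Offset 12 falls in char 4's range; it's byte 3 of E5 95 85 = 0x85.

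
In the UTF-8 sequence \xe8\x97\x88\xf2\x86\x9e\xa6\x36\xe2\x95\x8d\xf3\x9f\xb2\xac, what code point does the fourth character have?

Offset 0: leading byte 0xE8 = 11101000 → 3-byte char #1 = E8 97 88.
Offset 3: leading byte 0xF2 = 11110010 → 4-byte char #2 = F2 86 9E A6.
Offset 7: leading byte 0x36 = 00110110 → 1-byte char #3 = 36.
Offset 8: leading byte 0xE2 = 11100010 → 3-byte char #4 = E2 95 8D.
Leading byte 0xE2 = 11100010 matches 1110xxxx → 3-byte sequence.
Byte 1: 0xE2 = 11100010, payload 0010 (4 bits).
Byte 2: 0x95 = 10010101 (10xxxxxx ✓), payload 010101.
Byte 3: 0x8D = 10001101 (10xxxxxx ✓), payload 001101.
Concatenate: 0010010101001101 = 0x254D (16 bits → U+254D).

U+254D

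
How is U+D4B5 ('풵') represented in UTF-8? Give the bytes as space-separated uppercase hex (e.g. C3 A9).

U+D4B5 = 0xD4B5 = 54453 decimal. In range U+0800–U+FFFF → 3-byte form: 1110xxxx 10xxxxxx 10xxxxxx.
Binary (16 bits): 1101010010110101.
Split 4+6+6: 1101 | 010010 | 110101.
Byte 1: 11101101 = 0xED.
Byte 2: 10010010 = 0x92.
Byte 3: 10110101 = 0xB5.

ED 92 B5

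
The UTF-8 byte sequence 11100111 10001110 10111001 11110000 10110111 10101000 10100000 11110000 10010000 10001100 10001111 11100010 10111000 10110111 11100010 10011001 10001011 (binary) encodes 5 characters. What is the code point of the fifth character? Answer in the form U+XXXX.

U+264B

Offset 0: leading byte 0xE7 = 11100111 → 3-byte char #1 = E7 8E B9.
Offset 3: leading byte 0xF0 = 11110000 → 4-byte char #2 = F0 B7 A8 A0.
Offset 7: leading byte 0xF0 = 11110000 → 4-byte char #3 = F0 90 8C 8F.
Offset 11: leading byte 0xE2 = 11100010 → 3-byte char #4 = E2 B8 B7.
Offset 14: leading byte 0xE2 = 11100010 → 3-byte char #5 = E2 99 8B.
Leading byte 0xE2 = 11100010 matches 1110xxxx → 3-byte sequence.
Byte 1: 0xE2 = 11100010, payload 0010 (4 bits).
Byte 2: 0x99 = 10011001 (10xxxxxx ✓), payload 011001.
Byte 3: 0x8B = 10001011 (10xxxxxx ✓), payload 001011.
Concatenate: 0010011001001011 = 0x264B (16 bits → U+264B).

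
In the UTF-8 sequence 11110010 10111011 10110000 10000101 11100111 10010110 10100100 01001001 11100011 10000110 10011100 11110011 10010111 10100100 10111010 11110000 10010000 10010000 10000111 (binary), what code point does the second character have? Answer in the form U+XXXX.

U+75A4

Offset 0: leading byte 0xF2 = 11110010 → 4-byte char #1 = F2 BB B0 85.
Offset 4: leading byte 0xE7 = 11100111 → 3-byte char #2 = E7 96 A4.
Leading byte 0xE7 = 11100111 matches 1110xxxx → 3-byte sequence.
Byte 1: 0xE7 = 11100111, payload 0111 (4 bits).
Byte 2: 0x96 = 10010110 (10xxxxxx ✓), payload 010110.
Byte 3: 0xA4 = 10100100 (10xxxxxx ✓), payload 100100.
Concatenate: 0111010110100100 = 0x75A4 (16 bits → U+75A4).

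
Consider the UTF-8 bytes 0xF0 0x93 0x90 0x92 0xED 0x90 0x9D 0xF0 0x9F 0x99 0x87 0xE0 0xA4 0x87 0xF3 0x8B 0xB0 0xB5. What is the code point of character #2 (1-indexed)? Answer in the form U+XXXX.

U+D41D

Offset 0: leading byte 0xF0 = 11110000 → 4-byte char #1 = F0 93 90 92.
Offset 4: leading byte 0xED = 11101101 → 3-byte char #2 = ED 90 9D.
Leading byte 0xED = 11101101 matches 1110xxxx → 3-byte sequence.
Byte 1: 0xED = 11101101, payload 1101 (4 bits).
Byte 2: 0x90 = 10010000 (10xxxxxx ✓), payload 010000.
Byte 3: 0x9D = 10011101 (10xxxxxx ✓), payload 011101.
Concatenate: 1101010000011101 = 0xD41D (16 bits → U+D41D).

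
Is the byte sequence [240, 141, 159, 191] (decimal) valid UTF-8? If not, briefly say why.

invalid (overlong encoding)

Leading byte 0xF0 = 11110000 → 4-byte form.
Continuation bytes all match 10xxxxxx. Payload decodes to 0xD7FF.
But 0xD7FF < 0x10000, the minimum for a 4-byte sequence — this is an overlong encoding.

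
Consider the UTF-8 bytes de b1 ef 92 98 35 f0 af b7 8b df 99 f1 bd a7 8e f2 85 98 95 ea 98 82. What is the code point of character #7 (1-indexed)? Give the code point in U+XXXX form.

Offset 0: leading byte 0xDE = 11011110 → 2-byte char #1 = DE B1.
Offset 2: leading byte 0xEF = 11101111 → 3-byte char #2 = EF 92 98.
Offset 5: leading byte 0x35 = 00110101 → 1-byte char #3 = 35.
Offset 6: leading byte 0xF0 = 11110000 → 4-byte char #4 = F0 AF B7 8B.
Offset 10: leading byte 0xDF = 11011111 → 2-byte char #5 = DF 99.
Offset 12: leading byte 0xF1 = 11110001 → 4-byte char #6 = F1 BD A7 8E.
Offset 16: leading byte 0xF2 = 11110010 → 4-byte char #7 = F2 85 98 95.
Leading byte 0xF2 = 11110010 matches 11110xxx → 4-byte sequence.
Byte 1: 0xF2 = 11110010, payload 010 (3 bits).
Byte 2: 0x85 = 10000101 (10xxxxxx ✓), payload 000101.
Byte 3: 0x98 = 10011000 (10xxxxxx ✓), payload 011000.
Byte 4: 0x95 = 10010101 (10xxxxxx ✓), payload 010101.
Concatenate: 010000101011000010101 = 0x85615 (21 bits → U+85615).

U+85615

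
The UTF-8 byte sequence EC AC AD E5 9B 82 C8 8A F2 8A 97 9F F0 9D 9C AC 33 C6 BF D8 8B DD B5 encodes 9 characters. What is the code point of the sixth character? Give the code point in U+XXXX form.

U+0033

Offset 0: leading byte 0xEC = 11101100 → 3-byte char #1 = EC AC AD.
Offset 3: leading byte 0xE5 = 11100101 → 3-byte char #2 = E5 9B 82.
Offset 6: leading byte 0xC8 = 11001000 → 2-byte char #3 = C8 8A.
Offset 8: leading byte 0xF2 = 11110010 → 4-byte char #4 = F2 8A 97 9F.
Offset 12: leading byte 0xF0 = 11110000 → 4-byte char #5 = F0 9D 9C AC.
Offset 16: leading byte 0x33 = 00110011 → 1-byte char #6 = 33.
Leading byte 0x33 = 00110011 matches 0xxxxxxx → 1-byte sequence.
Byte 1: 0x33 = 00110011, payload 0110011 (7 bits).
Concatenate: 0110011 = 0x33 (7 bits → U+0033).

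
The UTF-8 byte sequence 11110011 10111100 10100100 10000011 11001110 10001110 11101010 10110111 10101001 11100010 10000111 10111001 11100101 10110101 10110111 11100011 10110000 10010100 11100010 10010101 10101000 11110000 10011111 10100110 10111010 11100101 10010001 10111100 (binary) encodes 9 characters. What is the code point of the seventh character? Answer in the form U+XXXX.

Offset 0: leading byte 0xF3 = 11110011 → 4-byte char #1 = F3 BC A4 83.
Offset 4: leading byte 0xCE = 11001110 → 2-byte char #2 = CE 8E.
Offset 6: leading byte 0xEA = 11101010 → 3-byte char #3 = EA B7 A9.
Offset 9: leading byte 0xE2 = 11100010 → 3-byte char #4 = E2 87 B9.
Offset 12: leading byte 0xE5 = 11100101 → 3-byte char #5 = E5 B5 B7.
Offset 15: leading byte 0xE3 = 11100011 → 3-byte char #6 = E3 B0 94.
Offset 18: leading byte 0xE2 = 11100010 → 3-byte char #7 = E2 95 A8.
Leading byte 0xE2 = 11100010 matches 1110xxxx → 3-byte sequence.
Byte 1: 0xE2 = 11100010, payload 0010 (4 bits).
Byte 2: 0x95 = 10010101 (10xxxxxx ✓), payload 010101.
Byte 3: 0xA8 = 10101000 (10xxxxxx ✓), payload 101000.
Concatenate: 0010010101101000 = 0x2568 (16 bits → U+2568).

U+2568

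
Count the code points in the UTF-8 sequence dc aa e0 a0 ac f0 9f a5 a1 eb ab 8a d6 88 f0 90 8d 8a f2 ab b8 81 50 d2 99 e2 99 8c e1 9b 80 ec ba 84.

Byte at offset 0: 0xDC = 11011100 → 2-byte char (#1). Advance 2.
Byte at offset 2: 0xE0 = 11100000 → 3-byte char (#2). Advance 3.
Byte at offset 5: 0xF0 = 11110000 → 4-byte char (#3). Advance 4.
Byte at offset 9: 0xEB = 11101011 → 3-byte char (#4). Advance 3.
Byte at offset 12: 0xD6 = 11010110 → 2-byte char (#5). Advance 2.
Byte at offset 14: 0xF0 = 11110000 → 4-byte char (#6). Advance 4.
Byte at offset 18: 0xF2 = 11110010 → 4-byte char (#7). Advance 4.
Byte at offset 22: 0x50 = 01010000 → 1-byte char (#8). Advance 1.
Byte at offset 23: 0xD2 = 11010010 → 2-byte char (#9). Advance 2.
Byte at offset 25: 0xE2 = 11100010 → 3-byte char (#10). Advance 3.
Byte at offset 28: 0xE1 = 11100001 → 3-byte char (#11). Advance 3.
Byte at offset 31: 0xEC = 11101100 → 3-byte char (#12). Advance 3.
Reached end at offset 34 after 12 code points.

12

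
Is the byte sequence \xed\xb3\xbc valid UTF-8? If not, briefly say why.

Structurally a 3-byte sequence; payload = 0xDCFC.
But 0xDCFC is in U+D800–U+DFFF, the surrogate range. Surrogates are not Unicode scalar values and are forbidden in UTF-8.

invalid (encodes a surrogate (U+D800–U+DFFF))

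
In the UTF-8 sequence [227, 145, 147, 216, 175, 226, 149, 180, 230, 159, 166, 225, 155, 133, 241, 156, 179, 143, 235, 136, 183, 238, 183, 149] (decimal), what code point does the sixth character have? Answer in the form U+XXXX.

U+5CCCF

Offset 0: leading byte 0xE3 = 11100011 → 3-byte char #1 = E3 91 93.
Offset 3: leading byte 0xD8 = 11011000 → 2-byte char #2 = D8 AF.
Offset 5: leading byte 0xE2 = 11100010 → 3-byte char #3 = E2 95 B4.
Offset 8: leading byte 0xE6 = 11100110 → 3-byte char #4 = E6 9F A6.
Offset 11: leading byte 0xE1 = 11100001 → 3-byte char #5 = E1 9B 85.
Offset 14: leading byte 0xF1 = 11110001 → 4-byte char #6 = F1 9C B3 8F.
Leading byte 0xF1 = 11110001 matches 11110xxx → 4-byte sequence.
Byte 1: 0xF1 = 11110001, payload 001 (3 bits).
Byte 2: 0x9C = 10011100 (10xxxxxx ✓), payload 011100.
Byte 3: 0xB3 = 10110011 (10xxxxxx ✓), payload 110011.
Byte 4: 0x8F = 10001111 (10xxxxxx ✓), payload 001111.
Concatenate: 001011100110011001111 = 0x5CCCF (21 bits → U+5CCCF).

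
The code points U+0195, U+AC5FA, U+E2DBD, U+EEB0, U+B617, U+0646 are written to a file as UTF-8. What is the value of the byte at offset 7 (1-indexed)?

1-indexed offset 7 is 0-indexed offset 6.
U+0195 → 2-byte form C6 95 at offsets 0–1.
U+AC5FA → 4-byte form F2 AC 97 BA at offsets 2–5.
U+E2DBD → 4-byte form F3 A2 B6 BD at offsets 6–9.
Offset 6 falls in char 3's range; it's byte 1 of F3 A2 B6 BD = 0xF3.

0xF3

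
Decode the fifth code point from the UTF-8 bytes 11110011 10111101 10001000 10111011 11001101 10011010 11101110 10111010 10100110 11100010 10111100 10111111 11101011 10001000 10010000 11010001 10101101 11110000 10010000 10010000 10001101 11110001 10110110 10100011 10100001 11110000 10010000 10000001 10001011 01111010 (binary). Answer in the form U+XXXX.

U+B210

Offset 0: leading byte 0xF3 = 11110011 → 4-byte char #1 = F3 BD 88 BB.
Offset 4: leading byte 0xCD = 11001101 → 2-byte char #2 = CD 9A.
Offset 6: leading byte 0xEE = 11101110 → 3-byte char #3 = EE BA A6.
Offset 9: leading byte 0xE2 = 11100010 → 3-byte char #4 = E2 BC BF.
Offset 12: leading byte 0xEB = 11101011 → 3-byte char #5 = EB 88 90.
Leading byte 0xEB = 11101011 matches 1110xxxx → 3-byte sequence.
Byte 1: 0xEB = 11101011, payload 1011 (4 bits).
Byte 2: 0x88 = 10001000 (10xxxxxx ✓), payload 001000.
Byte 3: 0x90 = 10010000 (10xxxxxx ✓), payload 010000.
Concatenate: 1011001000010000 = 0xB210 (16 bits → U+B210).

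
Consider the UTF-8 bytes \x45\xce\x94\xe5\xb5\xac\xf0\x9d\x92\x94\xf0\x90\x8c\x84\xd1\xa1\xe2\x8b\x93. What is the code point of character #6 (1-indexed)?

Offset 0: leading byte 0x45 = 01000101 → 1-byte char #1 = 45.
Offset 1: leading byte 0xCE = 11001110 → 2-byte char #2 = CE 94.
Offset 3: leading byte 0xE5 = 11100101 → 3-byte char #3 = E5 B5 AC.
Offset 6: leading byte 0xF0 = 11110000 → 4-byte char #4 = F0 9D 92 94.
Offset 10: leading byte 0xF0 = 11110000 → 4-byte char #5 = F0 90 8C 84.
Offset 14: leading byte 0xD1 = 11010001 → 2-byte char #6 = D1 A1.
Leading byte 0xD1 = 11010001 matches 110xxxxx → 2-byte sequence.
Byte 1: 0xD1 = 11010001, payload 10001 (5 bits).
Byte 2: 0xA1 = 10100001 (10xxxxxx ✓), payload 100001.
Concatenate: 10001100001 = 0x461 (11 bits → U+0461).

U+0461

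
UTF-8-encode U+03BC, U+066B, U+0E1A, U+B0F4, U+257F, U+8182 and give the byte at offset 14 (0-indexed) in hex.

U+03BC → 2-byte form CE BC at offsets 0–1.
U+066B → 2-byte form D9 AB at offsets 2–3.
U+0E1A → 3-byte form E0 B8 9A at offsets 4–6.
U+B0F4 → 3-byte form EB 83 B4 at offsets 7–9.
U+257F → 3-byte form E2 95 BF at offsets 10–12.
U+8182 → 3-byte form E8 86 82 at offsets 13–15.
Offset 14 falls in char 6's range; it's byte 2 of E8 86 82 = 0x86.

0x86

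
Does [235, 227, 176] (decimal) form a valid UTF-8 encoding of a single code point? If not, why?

Leading byte 0xEB = 11101011 → 3-byte form.
Byte 2 is 0xE3 = 11100011, which is not 10xxxxxx — expected a continuation byte.

invalid (non-continuation byte where continuation expected)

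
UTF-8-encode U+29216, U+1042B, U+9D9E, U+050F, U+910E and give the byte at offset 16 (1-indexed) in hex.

1-indexed offset 16 is 0-indexed offset 15.
U+29216 → 4-byte form F0 A9 88 96 at offsets 0–3.
U+1042B → 4-byte form F0 90 90 AB at offsets 4–7.
U+9D9E → 3-byte form E9 B6 9E at offsets 8–10.
U+050F → 2-byte form D4 8F at offsets 11–12.
U+910E → 3-byte form E9 84 8E at offsets 13–15.
Offset 15 falls in char 5's range; it's byte 3 of E9 84 8E = 0x8E.

0x8E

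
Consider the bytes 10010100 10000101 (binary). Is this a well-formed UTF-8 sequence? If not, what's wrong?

invalid (continuation byte with no leading byte)

Byte 0x94 = 10010100 has the form 10xxxxxx — a continuation byte — but there is no preceding leading byte.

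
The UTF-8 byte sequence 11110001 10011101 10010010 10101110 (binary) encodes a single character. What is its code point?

Leading byte 0xF1 = 11110001 matches 11110xxx → 4-byte sequence.
Byte 1: 0xF1 = 11110001, payload 001 (3 bits).
Byte 2: 0x9D = 10011101 (10xxxxxx ✓), payload 011101.
Byte 3: 0x92 = 10010010 (10xxxxxx ✓), payload 010010.
Byte 4: 0xAE = 10101110 (10xxxxxx ✓), payload 101110.
Concatenate: 001011101010010101110 = 0x5D4AE (21 bits → U+5D4AE).

U+5D4AE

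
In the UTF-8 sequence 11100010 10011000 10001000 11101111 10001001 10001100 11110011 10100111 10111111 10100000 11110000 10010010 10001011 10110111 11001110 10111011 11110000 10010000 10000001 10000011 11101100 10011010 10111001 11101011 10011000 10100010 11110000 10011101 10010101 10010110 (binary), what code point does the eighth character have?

U+B622

Offset 0: leading byte 0xE2 = 11100010 → 3-byte char #1 = E2 98 88.
Offset 3: leading byte 0xEF = 11101111 → 3-byte char #2 = EF 89 8C.
Offset 6: leading byte 0xF3 = 11110011 → 4-byte char #3 = F3 A7 BF A0.
Offset 10: leading byte 0xF0 = 11110000 → 4-byte char #4 = F0 92 8B B7.
Offset 14: leading byte 0xCE = 11001110 → 2-byte char #5 = CE BB.
Offset 16: leading byte 0xF0 = 11110000 → 4-byte char #6 = F0 90 81 83.
Offset 20: leading byte 0xEC = 11101100 → 3-byte char #7 = EC 9A B9.
Offset 23: leading byte 0xEB = 11101011 → 3-byte char #8 = EB 98 A2.
Leading byte 0xEB = 11101011 matches 1110xxxx → 3-byte sequence.
Byte 1: 0xEB = 11101011, payload 1011 (4 bits).
Byte 2: 0x98 = 10011000 (10xxxxxx ✓), payload 011000.
Byte 3: 0xA2 = 10100010 (10xxxxxx ✓), payload 100010.
Concatenate: 1011011000100010 = 0xB622 (16 bits → U+B622).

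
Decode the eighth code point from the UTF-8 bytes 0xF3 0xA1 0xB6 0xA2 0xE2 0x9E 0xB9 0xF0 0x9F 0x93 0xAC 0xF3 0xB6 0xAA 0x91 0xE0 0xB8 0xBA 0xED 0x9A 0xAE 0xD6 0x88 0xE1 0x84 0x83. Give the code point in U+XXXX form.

Offset 0: leading byte 0xF3 = 11110011 → 4-byte char #1 = F3 A1 B6 A2.
Offset 4: leading byte 0xE2 = 11100010 → 3-byte char #2 = E2 9E B9.
Offset 7: leading byte 0xF0 = 11110000 → 4-byte char #3 = F0 9F 93 AC.
Offset 11: leading byte 0xF3 = 11110011 → 4-byte char #4 = F3 B6 AA 91.
Offset 15: leading byte 0xE0 = 11100000 → 3-byte char #5 = E0 B8 BA.
Offset 18: leading byte 0xED = 11101101 → 3-byte char #6 = ED 9A AE.
Offset 21: leading byte 0xD6 = 11010110 → 2-byte char #7 = D6 88.
Offset 23: leading byte 0xE1 = 11100001 → 3-byte char #8 = E1 84 83.
Leading byte 0xE1 = 11100001 matches 1110xxxx → 3-byte sequence.
Byte 1: 0xE1 = 11100001, payload 0001 (4 bits).
Byte 2: 0x84 = 10000100 (10xxxxxx ✓), payload 000100.
Byte 3: 0x83 = 10000011 (10xxxxxx ✓), payload 000011.
Concatenate: 0001000100000011 = 0x1103 (16 bits → U+1103).

U+1103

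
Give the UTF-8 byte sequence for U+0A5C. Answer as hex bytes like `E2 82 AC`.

U+0A5C = 0xA5C = 2652 decimal. In range U+0800–U+FFFF → 3-byte form: 1110xxxx 10xxxxxx 10xxxxxx.
Binary (16 bits): 0000101001011100.
Split 4+6+6: 0000 | 101001 | 011100.
Byte 1: 11100000 = 0xE0.
Byte 2: 10101001 = 0xA9.
Byte 3: 10011100 = 0x9C.

E0 A9 9C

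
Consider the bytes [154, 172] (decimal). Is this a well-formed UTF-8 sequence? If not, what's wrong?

invalid (continuation byte with no leading byte)

Byte 0x9A = 10011010 has the form 10xxxxxx — a continuation byte — but there is no preceding leading byte.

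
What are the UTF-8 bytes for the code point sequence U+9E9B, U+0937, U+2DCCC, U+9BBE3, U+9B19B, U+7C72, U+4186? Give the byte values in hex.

E9 BA 9B E0 A4 B7 F0 AD B3 8C F2 9B AF A3 F2 9B 86 9B E7 B1 B2 E4 86 86

U+9E9B: 3-byte form → E9 BA 9B.
U+0937: 3-byte form → E0 A4 B7.
U+2DCCC: 4-byte form → F0 AD B3 8C.
U+9BBE3: 4-byte form → F2 9B AF A3.
U+9B19B: 4-byte form → F2 9B 86 9B.
U+7C72: 3-byte form → E7 B1 B2.
U+4186: 3-byte form → E4 86 86.
Concatenated (24 bytes): E9 BA 9B E0 A4 B7 F0 AD B3 8C F2 9B AF A3 F2 9B 86 9B E7 B1 B2 E4 86 86.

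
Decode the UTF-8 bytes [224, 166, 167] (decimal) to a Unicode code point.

U+09A7

Leading byte 0xE0 = 11100000 matches 1110xxxx → 3-byte sequence.
Byte 1: 0xE0 = 11100000, payload 0000 (4 bits).
Byte 2: 0xA6 = 10100110 (10xxxxxx ✓), payload 100110.
Byte 3: 0xA7 = 10100111 (10xxxxxx ✓), payload 100111.
Concatenate: 0000100110100111 = 0x9A7 (16 bits → U+09A7).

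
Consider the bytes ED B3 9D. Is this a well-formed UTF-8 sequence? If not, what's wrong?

Structurally a 3-byte sequence; payload = 0xDCDD.
But 0xDCDD is in U+D800–U+DFFF, the surrogate range. Surrogates are not Unicode scalar values and are forbidden in UTF-8.

invalid (encodes a surrogate (U+D800–U+DFFF))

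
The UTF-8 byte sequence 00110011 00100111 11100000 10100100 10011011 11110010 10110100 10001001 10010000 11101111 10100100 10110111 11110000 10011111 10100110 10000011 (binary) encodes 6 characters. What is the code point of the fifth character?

Offset 0: leading byte 0x33 = 00110011 → 1-byte char #1 = 33.
Offset 1: leading byte 0x27 = 00100111 → 1-byte char #2 = 27.
Offset 2: leading byte 0xE0 = 11100000 → 3-byte char #3 = E0 A4 9B.
Offset 5: leading byte 0xF2 = 11110010 → 4-byte char #4 = F2 B4 89 90.
Offset 9: leading byte 0xEF = 11101111 → 3-byte char #5 = EF A4 B7.
Leading byte 0xEF = 11101111 matches 1110xxxx → 3-byte sequence.
Byte 1: 0xEF = 11101111, payload 1111 (4 bits).
Byte 2: 0xA4 = 10100100 (10xxxxxx ✓), payload 100100.
Byte 3: 0xB7 = 10110111 (10xxxxxx ✓), payload 110111.
Concatenate: 1111100100110111 = 0xF937 (16 bits → U+F937).

U+F937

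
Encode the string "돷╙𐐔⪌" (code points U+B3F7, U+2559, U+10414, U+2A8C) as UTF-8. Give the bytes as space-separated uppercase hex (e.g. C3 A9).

EB 8F B7 E2 95 99 F0 90 90 94 E2 AA 8C

U+B3F7: 3-byte form → EB 8F B7.
U+2559: 3-byte form → E2 95 99.
U+10414: 4-byte form → F0 90 90 94.
U+2A8C: 3-byte form → E2 AA 8C.
Concatenated (13 bytes): EB 8F B7 E2 95 99 F0 90 90 94 E2 AA 8C.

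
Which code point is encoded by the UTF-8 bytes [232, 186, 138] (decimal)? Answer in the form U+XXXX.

U+8E8A

Leading byte 0xE8 = 11101000 matches 1110xxxx → 3-byte sequence.
Byte 1: 0xE8 = 11101000, payload 1000 (4 bits).
Byte 2: 0xBA = 10111010 (10xxxxxx ✓), payload 111010.
Byte 3: 0x8A = 10001010 (10xxxxxx ✓), payload 001010.
Concatenate: 1000111010001010 = 0x8E8A (16 bits → U+8E8A).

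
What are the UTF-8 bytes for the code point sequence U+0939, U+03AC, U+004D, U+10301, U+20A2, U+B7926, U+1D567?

U+0939: 3-byte form → E0 A4 B9.
U+03AC: 2-byte form → CE AC.
U+004D: 1-byte form → 4D.
U+10301: 4-byte form → F0 90 8C 81.
U+20A2: 3-byte form → E2 82 A2.
U+B7926: 4-byte form → F2 B7 A4 A6.
U+1D567: 4-byte form → F0 9D 95 A7.
Concatenated (21 bytes): E0 A4 B9 CE AC 4D F0 90 8C 81 E2 82 A2 F2 B7 A4 A6 F0 9D 95 A7.

E0 A4 B9 CE AC 4D F0 90 8C 81 E2 82 A2 F2 B7 A4 A6 F0 9D 95 A7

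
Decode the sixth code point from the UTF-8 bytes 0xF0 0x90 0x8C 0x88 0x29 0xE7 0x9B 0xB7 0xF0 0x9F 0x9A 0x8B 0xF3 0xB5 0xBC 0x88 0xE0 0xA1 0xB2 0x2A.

U+0872

Offset 0: leading byte 0xF0 = 11110000 → 4-byte char #1 = F0 90 8C 88.
Offset 4: leading byte 0x29 = 00101001 → 1-byte char #2 = 29.
Offset 5: leading byte 0xE7 = 11100111 → 3-byte char #3 = E7 9B B7.
Offset 8: leading byte 0xF0 = 11110000 → 4-byte char #4 = F0 9F 9A 8B.
Offset 12: leading byte 0xF3 = 11110011 → 4-byte char #5 = F3 B5 BC 88.
Offset 16: leading byte 0xE0 = 11100000 → 3-byte char #6 = E0 A1 B2.
Leading byte 0xE0 = 11100000 matches 1110xxxx → 3-byte sequence.
Byte 1: 0xE0 = 11100000, payload 0000 (4 bits).
Byte 2: 0xA1 = 10100001 (10xxxxxx ✓), payload 100001.
Byte 3: 0xB2 = 10110010 (10xxxxxx ✓), payload 110010.
Concatenate: 0000100001110010 = 0x872 (16 bits → U+0872).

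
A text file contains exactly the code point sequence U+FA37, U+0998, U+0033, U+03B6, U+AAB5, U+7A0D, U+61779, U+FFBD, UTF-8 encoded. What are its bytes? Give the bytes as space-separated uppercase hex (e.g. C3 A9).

EF A8 B7 E0 A6 98 33 CE B6 EA AA B5 E7 A8 8D F1 A1 9D B9 EF BE BD

U+FA37: 3-byte form → EF A8 B7.
U+0998: 3-byte form → E0 A6 98.
U+0033: 1-byte form → 33.
U+03B6: 2-byte form → CE B6.
U+AAB5: 3-byte form → EA AA B5.
U+7A0D: 3-byte form → E7 A8 8D.
U+61779: 4-byte form → F1 A1 9D B9.
U+FFBD: 3-byte form → EF BE BD.
Concatenated (22 bytes): EF A8 B7 E0 A6 98 33 CE B6 EA AA B5 E7 A8 8D F1 A1 9D B9 EF BE BD.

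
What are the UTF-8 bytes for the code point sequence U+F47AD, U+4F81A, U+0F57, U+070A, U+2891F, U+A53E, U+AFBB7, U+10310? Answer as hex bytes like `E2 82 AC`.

U+F47AD: 4-byte form → F3 B4 9E AD.
U+4F81A: 4-byte form → F1 8F A0 9A.
U+0F57: 3-byte form → E0 BD 97.
U+070A: 2-byte form → DC 8A.
U+2891F: 4-byte form → F0 A8 A4 9F.
U+A53E: 3-byte form → EA 94 BE.
U+AFBB7: 4-byte form → F2 AF AE B7.
U+10310: 4-byte form → F0 90 8C 90.
Concatenated (28 bytes): F3 B4 9E AD F1 8F A0 9A E0 BD 97 DC 8A F0 A8 A4 9F EA 94 BE F2 AF AE B7 F0 90 8C 90.

F3 B4 9E AD F1 8F A0 9A E0 BD 97 DC 8A F0 A8 A4 9F EA 94 BE F2 AF AE B7 F0 90 8C 90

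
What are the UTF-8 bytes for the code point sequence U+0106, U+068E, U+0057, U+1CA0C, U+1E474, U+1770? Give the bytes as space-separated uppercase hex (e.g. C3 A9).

U+0106: 2-byte form → C4 86.
U+068E: 2-byte form → DA 8E.
U+0057: 1-byte form → 57.
U+1CA0C: 4-byte form → F0 9C A8 8C.
U+1E474: 4-byte form → F0 9E 91 B4.
U+1770: 3-byte form → E1 9D B0.
Concatenated (16 bytes): C4 86 DA 8E 57 F0 9C A8 8C F0 9E 91 B4 E1 9D B0.

C4 86 DA 8E 57 F0 9C A8 8C F0 9E 91 B4 E1 9D B0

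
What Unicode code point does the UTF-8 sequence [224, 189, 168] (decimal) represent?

U+0F68

Leading byte 0xE0 = 11100000 matches 1110xxxx → 3-byte sequence.
Byte 1: 0xE0 = 11100000, payload 0000 (4 bits).
Byte 2: 0xBD = 10111101 (10xxxxxx ✓), payload 111101.
Byte 3: 0xA8 = 10101000 (10xxxxxx ✓), payload 101000.
Concatenate: 0000111101101000 = 0xF68 (16 bits → U+0F68).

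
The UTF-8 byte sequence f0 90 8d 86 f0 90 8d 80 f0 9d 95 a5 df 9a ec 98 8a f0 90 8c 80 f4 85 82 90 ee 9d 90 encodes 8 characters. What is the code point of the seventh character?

Offset 0: leading byte 0xF0 = 11110000 → 4-byte char #1 = F0 90 8D 86.
Offset 4: leading byte 0xF0 = 11110000 → 4-byte char #2 = F0 90 8D 80.
Offset 8: leading byte 0xF0 = 11110000 → 4-byte char #3 = F0 9D 95 A5.
Offset 12: leading byte 0xDF = 11011111 → 2-byte char #4 = DF 9A.
Offset 14: leading byte 0xEC = 11101100 → 3-byte char #5 = EC 98 8A.
Offset 17: leading byte 0xF0 = 11110000 → 4-byte char #6 = F0 90 8C 80.
Offset 21: leading byte 0xF4 = 11110100 → 4-byte char #7 = F4 85 82 90.
Leading byte 0xF4 = 11110100 matches 11110xxx → 4-byte sequence.
Byte 1: 0xF4 = 11110100, payload 100 (3 bits).
Byte 2: 0x85 = 10000101 (10xxxxxx ✓), payload 000101.
Byte 3: 0x82 = 10000010 (10xxxxxx ✓), payload 000010.
Byte 4: 0x90 = 10010000 (10xxxxxx ✓), payload 010000.
Concatenate: 100000101000010010000 = 0x105090 (21 bits → U+105090).

U+105090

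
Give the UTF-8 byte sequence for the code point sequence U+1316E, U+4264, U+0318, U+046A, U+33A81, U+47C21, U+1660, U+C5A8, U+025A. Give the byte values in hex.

U+1316E: 4-byte form → F0 93 85 AE.
U+4264: 3-byte form → E4 89 A4.
U+0318: 2-byte form → CC 98.
U+046A: 2-byte form → D1 AA.
U+33A81: 4-byte form → F0 B3 AA 81.
U+47C21: 4-byte form → F1 87 B0 A1.
U+1660: 3-byte form → E1 99 A0.
U+C5A8: 3-byte form → EC 96 A8.
U+025A: 2-byte form → C9 9A.
Concatenated (27 bytes): F0 93 85 AE E4 89 A4 CC 98 D1 AA F0 B3 AA 81 F1 87 B0 A1 E1 99 A0 EC 96 A8 C9 9A.

F0 93 85 AE E4 89 A4 CC 98 D1 AA F0 B3 AA 81 F1 87 B0 A1 E1 99 A0 EC 96 A8 C9 9A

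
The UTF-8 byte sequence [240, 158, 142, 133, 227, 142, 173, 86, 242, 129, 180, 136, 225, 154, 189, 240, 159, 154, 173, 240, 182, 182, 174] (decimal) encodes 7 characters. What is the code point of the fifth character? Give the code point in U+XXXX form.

U+16BD

Offset 0: leading byte 0xF0 = 11110000 → 4-byte char #1 = F0 9E 8E 85.
Offset 4: leading byte 0xE3 = 11100011 → 3-byte char #2 = E3 8E AD.
Offset 7: leading byte 0x56 = 01010110 → 1-byte char #3 = 56.
Offset 8: leading byte 0xF2 = 11110010 → 4-byte char #4 = F2 81 B4 88.
Offset 12: leading byte 0xE1 = 11100001 → 3-byte char #5 = E1 9A BD.
Leading byte 0xE1 = 11100001 matches 1110xxxx → 3-byte sequence.
Byte 1: 0xE1 = 11100001, payload 0001 (4 bits).
Byte 2: 0x9A = 10011010 (10xxxxxx ✓), payload 011010.
Byte 3: 0xBD = 10111101 (10xxxxxx ✓), payload 111101.
Concatenate: 0001011010111101 = 0x16BD (16 bits → U+16BD).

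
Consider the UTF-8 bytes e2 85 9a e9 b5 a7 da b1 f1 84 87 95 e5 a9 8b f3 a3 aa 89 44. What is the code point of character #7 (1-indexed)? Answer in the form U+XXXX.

U+0044

Offset 0: leading byte 0xE2 = 11100010 → 3-byte char #1 = E2 85 9A.
Offset 3: leading byte 0xE9 = 11101001 → 3-byte char #2 = E9 B5 A7.
Offset 6: leading byte 0xDA = 11011010 → 2-byte char #3 = DA B1.
Offset 8: leading byte 0xF1 = 11110001 → 4-byte char #4 = F1 84 87 95.
Offset 12: leading byte 0xE5 = 11100101 → 3-byte char #5 = E5 A9 8B.
Offset 15: leading byte 0xF3 = 11110011 → 4-byte char #6 = F3 A3 AA 89.
Offset 19: leading byte 0x44 = 01000100 → 1-byte char #7 = 44.
Leading byte 0x44 = 01000100 matches 0xxxxxxx → 1-byte sequence.
Byte 1: 0x44 = 01000100, payload 1000100 (7 bits).
Concatenate: 1000100 = 0x44 (7 bits → U+0044).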